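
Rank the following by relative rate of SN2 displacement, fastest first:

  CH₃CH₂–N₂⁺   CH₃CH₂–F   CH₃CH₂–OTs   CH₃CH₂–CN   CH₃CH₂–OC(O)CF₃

CH₃CH₂–N₂⁺ > CH₃CH₂–OTs > CH₃CH₂–OC(O)CF₃ > CH₃CH₂–F > CH₃CH₂–CN

With the same alkyl group throughout, only the leaving group differentiates the rates.
Leaving-group ability tracks the stability of the departed species; conjugate-acid pKₐ is the usual yardstick (lower pKₐ → better LG).
CH₃CH₂–N₂⁺ loses N₂: no meaningful conjugate acid; N₂ departs as an exceptionally stable neutral molecule
CH₃CH₂–OTs loses OTs⁻: pKₐ(p-CH₃C₆H₄SO₃H (TsOH)) ≈ -2.8
CH₃CH₂–OC(O)CF₃ loses CF₃COO⁻: pKₐ(CF₃COOH) ≈ 0.2
CH₃CH₂–F loses F⁻: pKₐ(HF) ≈ 3.2
CH₃CH₂–CN loses CN⁻: pKₐ(HCN) ≈ 9.2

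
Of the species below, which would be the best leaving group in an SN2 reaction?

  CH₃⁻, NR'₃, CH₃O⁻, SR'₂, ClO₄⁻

ClO₄⁻: pKₐ(HClO₄) ≈ -10
SR'₂: pKₐ(R'₂SH⁺) ≈ -7
NR'₃: pKₐ(R'₃NH⁺) ≈ 10.7
CH₃O⁻: pKₐ(CH₃OH) ≈ 15.5
CH₃⁻: pKₐ(CH₄) ≈ 48

ClO₄⁻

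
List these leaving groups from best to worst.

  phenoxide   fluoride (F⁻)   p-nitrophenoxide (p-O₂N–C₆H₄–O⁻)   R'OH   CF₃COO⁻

A good leaving group is a weak base: the lower the pKₐ of its conjugate acid, the more readily it departs.
R'OH: pKₐ(R'OH₂⁺) ≈ -2.4 — neutral; leaves from a protonated ether (an oxonium ion, R–O(H)R'⁺)
CF₃COO⁻: pKₐ(CF₃COOH) ≈ 0.2 — strongly electron-withdrawing CF₃ stabilises the carboxylate
fluoride (F⁻): pKₐ(HF) ≈ 3.2 — small and strongly basic; the poor halide leaving group
p-nitrophenoxide (p-O₂N–C₆H₄–O⁻): pKₐ(p-nitrophenol) ≈ 7.2
phenoxide: pKₐ(C₆H₅OH (phenol)) ≈ 10

R'OH > CF₃COO⁻ > fluoride (F⁻) > p-nitrophenoxide (p-O₂N–C₆H₄–O⁻) > phenoxide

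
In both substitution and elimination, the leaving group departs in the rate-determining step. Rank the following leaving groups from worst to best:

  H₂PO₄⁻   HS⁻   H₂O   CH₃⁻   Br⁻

CH₃⁻ < HS⁻ < H₂PO₄⁻ < H₂O < Br⁻

Leaving-group ability tracks the stability of the departed species; conjugate-acid pKₐ is the usual yardstick (lower pKₐ → better LG).
Br⁻: pKₐ(HBr) ≈ -9 — weak base; good leaving group
H₂O: pKₐ(H₃O⁺) ≈ -1.7 — neutral; leaves from a protonated alcohol (R–OH₂⁺)
H₂PO₄⁻: pKₐ(H₃PO₄) ≈ 2.1
HS⁻: pKₐ(H₂S) ≈ 7
CH₃⁻: pKₐ(CH₄) ≈ 48 — unstabilised carbanion; the worst conceivable leaving group
The question asks for worst first, so the sequence is read in increasing leaving-group ability.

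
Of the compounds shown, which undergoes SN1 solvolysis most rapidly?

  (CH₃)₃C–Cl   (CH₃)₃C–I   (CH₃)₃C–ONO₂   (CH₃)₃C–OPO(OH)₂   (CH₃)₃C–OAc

With the same alkyl group throughout, only the leaving group differentiates the rates.
Leaving-group ability tracks the stability of the departed species; conjugate-acid pKₐ is the usual yardstick (lower pKₐ → better LG).
(CH₃)₃C–I loses I⁻: pKₐ(HI) ≈ -10
(CH₃)₃C–Cl loses Cl⁻: pKₐ(HCl) ≈ -7
(CH₃)₃C–ONO₂ loses NO₃⁻: pKₐ(HNO₃) ≈ -1.3
(CH₃)₃C–OPO(OH)₂ loses H₂PO₄⁻: pKₐ(H₃PO₄) ≈ 2.1
(CH₃)₃C–OAc loses AcO⁻: pKₐ(CH₃COOH) ≈ 4.8

(CH₃)₃C–I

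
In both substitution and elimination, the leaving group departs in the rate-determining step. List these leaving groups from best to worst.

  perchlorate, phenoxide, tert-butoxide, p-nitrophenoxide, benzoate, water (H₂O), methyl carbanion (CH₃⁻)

perchlorate > water (H₂O) > benzoate > p-nitrophenoxide > phenoxide > tert-butoxide > methyl carbanion (CH₃⁻)

perchlorate: pKₐ(HClO₄) ≈ -10
water (H₂O): pKₐ(H₃O⁺) ≈ -1.7
benzoate: pKₐ(C₆H₅COOH) ≈ 4.2
p-nitrophenoxide: pKₐ(p-nitrophenol) ≈ 7.2
phenoxide: pKₐ(C₆H₅OH (phenol)) ≈ 10 — resonance into the ring helps, but still a poor LG
tert-butoxide: pKₐ(t-BuOH) ≈ 18 — bulky, strongly basic alkoxide
methyl carbanion (CH₃⁻): pKₐ(CH₄) ≈ 48 — unstabilised carbanion; the worst conceivable leaving group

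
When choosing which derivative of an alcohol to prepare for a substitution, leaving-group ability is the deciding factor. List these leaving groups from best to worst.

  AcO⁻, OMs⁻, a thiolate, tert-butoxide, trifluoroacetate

OMs⁻ > trifluoroacetate > AcO⁻ > a thiolate > tert-butoxide

Leaving-group ability tracks the stability of the departed species; conjugate-acid pKₐ is the usual yardstick (lower pKₐ → better LG).
OMs⁻: pKₐ(CH₃SO₃H (MsOH)) ≈ -1.9
trifluoroacetate: pKₐ(CF₃COOH) ≈ 0.2
AcO⁻: pKₐ(CH₃COOH) ≈ 4.8
a thiolate: pKₐ(RSH (a thiol)) ≈ 10.5
tert-butoxide: pKₐ(t-BuOH) ≈ 18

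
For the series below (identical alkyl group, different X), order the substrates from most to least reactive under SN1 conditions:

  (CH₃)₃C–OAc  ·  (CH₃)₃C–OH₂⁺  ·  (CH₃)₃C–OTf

(CH₃)₃C–OTf > (CH₃)₃C–OH₂⁺ > (CH₃)₃C–OAc

Identical carbon frameworks mean the comparison reduces to leaving-group quality.
A good leaving group is a weak base: the lower the pKₐ of its conjugate acid, the more readily it departs.
(CH₃)₃C–OTf loses OTf⁻: pKₐ(CF₃SO₃H (triflic acid)) ≈ -14
(CH₃)₃C–OH₂⁺ loses H₂O: pKₐ(H₃O⁺) ≈ -1.7
(CH₃)₃C–OAc loses AcO⁻: pKₐ(CH₃COOH) ≈ 4.8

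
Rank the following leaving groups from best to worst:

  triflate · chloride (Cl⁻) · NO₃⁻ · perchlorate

Rank by basicity of the departing species: weakest base leaves most easily.
triflate: pKₐ(CF₃SO₃H (triflic acid)) ≈ -14
perchlorate: pKₐ(HClO₄) ≈ -10
chloride (Cl⁻): pKₐ(HCl) ≈ -7
NO₃⁻: pKₐ(HNO₃) ≈ -1.3

triflate > perchlorate > chloride (Cl⁻) > NO₃⁻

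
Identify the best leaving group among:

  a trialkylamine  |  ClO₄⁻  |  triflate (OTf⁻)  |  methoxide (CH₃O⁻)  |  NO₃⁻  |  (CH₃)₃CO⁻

The more stable X⁻ (or X) is on its own — i.e. the weaker a base it is — the better a leaving group it makes.
triflate (OTf⁻): pKₐ(CF₃SO₃H (triflic acid)) ≈ -14
ClO₄⁻: pKₐ(HClO₄) ≈ -10
NO₃⁻: pKₐ(HNO₃) ≈ -1.3
a trialkylamine: pKₐ(R'₃NH⁺) ≈ 10.7
methoxide (CH₃O⁻): pKₐ(CH₃OH) ≈ 15.5
(CH₃)₃CO⁻: pKₐ(t-BuOH) ≈ 18

triflate (OTf⁻)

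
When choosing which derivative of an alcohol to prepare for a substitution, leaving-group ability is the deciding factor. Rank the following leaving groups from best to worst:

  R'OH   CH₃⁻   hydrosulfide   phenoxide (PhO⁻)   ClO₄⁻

ClO₄⁻ > R'OH > hydrosulfide > phenoxide (PhO⁻) > CH₃⁻

ClO₄⁻: pKₐ(HClO₄) ≈ -10
R'OH: pKₐ(R'OH₂⁺) ≈ -2.4
hydrosulfide: pKₐ(H₂S) ≈ 7
phenoxide (PhO⁻): pKₐ(C₆H₅OH (phenol)) ≈ 10
CH₃⁻: pKₐ(CH₄) ≈ 48 — unstabilised carbanion; the worst conceivable leaving group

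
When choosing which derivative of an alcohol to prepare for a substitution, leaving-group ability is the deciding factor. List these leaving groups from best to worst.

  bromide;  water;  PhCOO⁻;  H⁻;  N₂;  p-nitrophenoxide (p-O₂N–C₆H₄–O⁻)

N₂: no meaningful conjugate acid; N₂ departs as an exceptionally stable neutral molecule
bromide: pKₐ(HBr) ≈ -9
water: pKₐ(H₃O⁺) ≈ -1.7 — neutral; leaves from a protonated alcohol (R–OH₂⁺)
PhCOO⁻: pKₐ(C₆H₅COOH) ≈ 4.2 — aryl carboxylate
p-nitrophenoxide (p-O₂N–C₆H₄–O⁻): pKₐ(p-nitrophenol) ≈ 7.2 — nitro group delocalises the charge; the classic chromogenic LG
H⁻: pKₐ(H₂) ≈ 36

N₂ > bromide > water > PhCOO⁻ > p-nitrophenoxide (p-O₂N–C₆H₄–O⁻) > H⁻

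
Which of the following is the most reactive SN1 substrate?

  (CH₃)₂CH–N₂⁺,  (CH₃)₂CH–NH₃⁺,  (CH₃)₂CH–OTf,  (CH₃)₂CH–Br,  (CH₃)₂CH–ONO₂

(CH₃)₂CH–N₂⁺

Identical carbon frameworks mean the comparison reduces to leaving-group quality.
A good leaving group is a weak base: the lower the pKₐ of its conjugate acid, the more readily it departs.
(CH₃)₂CH–N₂⁺ loses N₂: no meaningful conjugate acid; N₂ departs as an exceptionally stable neutral molecule
(CH₃)₂CH–OTf loses OTf⁻: pKₐ(CF₃SO₃H (triflic acid)) ≈ -14
(CH₃)₂CH–Br loses Br⁻: pKₐ(HBr) ≈ -9
(CH₃)₂CH–ONO₂ loses NO₃⁻: pKₐ(HNO₃) ≈ -1.3
(CH₃)₂CH–NH₃⁺ loses NH₃: pKₐ(NH₄⁺) ≈ 9.2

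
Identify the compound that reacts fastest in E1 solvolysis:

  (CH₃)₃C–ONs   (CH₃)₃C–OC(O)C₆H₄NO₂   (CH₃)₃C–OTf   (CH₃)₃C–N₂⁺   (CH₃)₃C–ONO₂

Identical carbon frameworks mean the comparison reduces to leaving-group quality.
A good leaving group is a weak base: the lower the pKₐ of its conjugate acid, the more readily it departs.
(CH₃)₃C–N₂⁺ loses N₂: no meaningful conjugate acid; N₂ departs as an exceptionally stable neutral molecule
(CH₃)₃C–OTf loses OTf⁻: pKₐ(CF₃SO₃H (triflic acid)) ≈ -14
(CH₃)₃C–ONs loses ONs⁻: pKₐ(p-O₂NC₆H₄SO₃H) ≈ -3.5
(CH₃)₃C–ONO₂ loses NO₃⁻: pKₐ(HNO₃) ≈ -1.3
(CH₃)₃C–OC(O)C₆H₄NO₂ loses p-O₂N–C₆H₄–COO⁻: pKₐ(p-nitrobenzoic acid) ≈ 3.4

(CH₃)₃C–N₂⁺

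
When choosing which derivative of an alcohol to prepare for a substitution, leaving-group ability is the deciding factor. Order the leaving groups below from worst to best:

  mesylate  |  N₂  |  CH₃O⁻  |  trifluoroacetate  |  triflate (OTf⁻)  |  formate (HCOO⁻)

Rank by basicity of the departing species: weakest base leaves most easily.
N₂: no meaningful conjugate acid; N₂ departs as an exceptionally stable neutral molecule
triflate (OTf⁻): pKₐ(CF₃SO₃H (triflic acid)) ≈ -14
mesylate: pKₐ(CH₃SO₃H (MsOH)) ≈ -1.9
trifluoroacetate: pKₐ(CF₃COOH) ≈ 0.2
formate (HCOO⁻): pKₐ(HCOOH) ≈ 3.8
CH₃O⁻: pKₐ(CH₃OH) ≈ 15.5
Listed from poorest to best leaving group as asked.

CH₃O⁻ < formate (HCOO⁻) < trifluoroacetate < mesylate < triflate (OTf⁻) < N₂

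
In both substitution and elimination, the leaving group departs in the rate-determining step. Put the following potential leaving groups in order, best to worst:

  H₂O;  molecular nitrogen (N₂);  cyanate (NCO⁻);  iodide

molecular nitrogen (N₂) > iodide > H₂O > cyanate (NCO⁻)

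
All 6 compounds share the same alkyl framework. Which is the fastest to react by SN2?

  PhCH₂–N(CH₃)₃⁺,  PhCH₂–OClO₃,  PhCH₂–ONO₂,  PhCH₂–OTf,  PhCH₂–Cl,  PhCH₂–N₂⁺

With the same alkyl group throughout, only the leaving group differentiates the rates.
Leaving-group ability tracks the stability of the departed species; conjugate-acid pKₐ is the usual yardstick (lower pKₐ → better LG).
PhCH₂–N₂⁺ loses N₂: no meaningful conjugate acid; N₂ departs as an exceptionally stable neutral molecule
PhCH₂–OTf loses OTf⁻: pKₐ(CF₃SO₃H (triflic acid)) ≈ -14
PhCH₂–OClO₃ loses ClO₄⁻: pKₐ(HClO₄) ≈ -10
PhCH₂–Cl loses Cl⁻: pKₐ(HCl) ≈ -7
PhCH₂–ONO₂ loses NO₃⁻: pKₐ(HNO₃) ≈ -1.3
PhCH₂–N(CH₃)₃⁺ loses NR'₃: pKₐ(R'₃NH⁺) ≈ 10.7

PhCH₂–N₂⁺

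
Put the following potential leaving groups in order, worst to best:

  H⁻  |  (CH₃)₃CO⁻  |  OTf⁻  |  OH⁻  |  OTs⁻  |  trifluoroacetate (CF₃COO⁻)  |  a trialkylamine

H⁻ < (CH₃)₃CO⁻ < OH⁻ < a trialkylamine < trifluoroacetate (CF₃COO⁻) < OTs⁻ < OTf⁻

The more stable X⁻ (or X) is on its own — i.e. the weaker a base it is — the better a leaving group it makes.
OTf⁻: pKₐ(CF₃SO₃H (triflic acid)) ≈ -14
OTs⁻: pKₐ(p-CH₃C₆H₄SO₃H (TsOH)) ≈ -2.8
trifluoroacetate (CF₃COO⁻): pKₐ(CF₃COOH) ≈ 0.2 — strongly electron-withdrawing CF₃ stabilises the carboxylate
a trialkylamine: pKₐ(R'₃NH⁺) ≈ 10.7
OH⁻: pKₐ(H₂O) ≈ 15.7 — strong base; essentially never leaves without prior activation
(CH₃)₃CO⁻: pKₐ(t-BuOH) ≈ 18 — bulky, strongly basic alkoxide
H⁻: pKₐ(H₂) ≈ 36
Listed from poorest to best leaving group as asked.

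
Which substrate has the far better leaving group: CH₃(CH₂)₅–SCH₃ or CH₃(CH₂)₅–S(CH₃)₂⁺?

CH₃(CH₂)₅–S(CH₃)₂⁺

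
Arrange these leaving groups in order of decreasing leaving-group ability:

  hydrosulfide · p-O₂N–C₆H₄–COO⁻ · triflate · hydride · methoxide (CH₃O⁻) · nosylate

triflate > nosylate > p-O₂N–C₆H₄–COO⁻ > hydrosulfide > methoxide (CH₃O⁻) > hydride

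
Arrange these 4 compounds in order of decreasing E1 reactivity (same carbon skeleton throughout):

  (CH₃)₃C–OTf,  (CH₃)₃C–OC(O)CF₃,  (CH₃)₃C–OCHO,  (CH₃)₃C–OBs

(CH₃)₃C–OTf > (CH₃)₃C–OBs > (CH₃)₃C–OC(O)CF₃ > (CH₃)₃C–OCHO

Same R in every case — rank the leaving groups.
The more stable X⁻ (or X) is on its own — i.e. the weaker a base it is — the better a leaving group it makes.
(CH₃)₃C–OTf loses OTf⁻: pKₐ(CF₃SO₃H (triflic acid)) ≈ -14
(CH₃)₃C–OBs loses OBs⁻: pKₐ(p-BrC₆H₄SO₃H) ≈ -2.8
(CH₃)₃C–OC(O)CF₃ loses CF₃COO⁻: pKₐ(CF₃COOH) ≈ 0.2
(CH₃)₃C–OCHO loses HCOO⁻: pKₐ(HCOOH) ≈ 3.8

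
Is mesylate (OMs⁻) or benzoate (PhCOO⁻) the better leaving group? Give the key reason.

mesylate (OMs⁻)

mesylate (OMs⁻) is the better leaving group.
pKₐ(CH₃SO₃H (MsOH)) ≈ -1.9 versus pKₐ(C₆H₅COOH) ≈ 4.2: mesylate (OMs⁻) is the much weaker base.
Resonance-delocalised alkanesulfonate.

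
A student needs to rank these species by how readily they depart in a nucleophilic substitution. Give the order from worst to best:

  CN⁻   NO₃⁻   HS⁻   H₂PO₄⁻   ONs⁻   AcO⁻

Leaving-group ability tracks the stability of the departed species; conjugate-acid pKₐ is the usual yardstick (lower pKₐ → better LG).
ONs⁻: pKₐ(p-O₂NC₆H₄SO₃H) ≈ -3.5
NO₃⁻: pKₐ(HNO₃) ≈ -1.3
H₂PO₄⁻: pKₐ(H₃PO₄) ≈ 2.1
AcO⁻: pKₐ(CH₃COOH) ≈ 4.8
HS⁻: pKₐ(H₂S) ≈ 7
CN⁻: pKₐ(HCN) ≈ 9.2
Reversing gives the worst-to-best order requested.

CN⁻ < HS⁻ < AcO⁻ < H₂PO₄⁻ < NO₃⁻ < ONs⁻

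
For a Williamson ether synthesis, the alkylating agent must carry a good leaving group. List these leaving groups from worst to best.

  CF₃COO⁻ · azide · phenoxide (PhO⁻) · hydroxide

hydroxide < phenoxide (PhO⁻) < azide < CF₃COO⁻

Rank by basicity of the departing species: weakest base leaves most easily.
CF₃COO⁻: pKₐ(CF₃COOH) ≈ 0.2 — strongly electron-withdrawing CF₃ stabilises the carboxylate
azide: pKₐ(HN₃) ≈ 4.7
phenoxide (PhO⁻): pKₐ(C₆H₅OH (phenol)) ≈ 10
hydroxide: pKₐ(H₂O) ≈ 15.7 — strong base; essentially never leaves without prior activation
Listed from poorest to best leaving group as asked.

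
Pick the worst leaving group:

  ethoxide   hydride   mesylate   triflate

hydride

A good leaving group is a weak base: the lower the pKₐ of its conjugate acid, the more readily it departs.
triflate: pKₐ(CF₃SO₃H (triflic acid)) ≈ -14
mesylate: pKₐ(CH₃SO₃H (MsOH)) ≈ -1.9
ethoxide: pKₐ(CH₃CH₂OH) ≈ 16
hydride: pKₐ(H₂) ≈ 36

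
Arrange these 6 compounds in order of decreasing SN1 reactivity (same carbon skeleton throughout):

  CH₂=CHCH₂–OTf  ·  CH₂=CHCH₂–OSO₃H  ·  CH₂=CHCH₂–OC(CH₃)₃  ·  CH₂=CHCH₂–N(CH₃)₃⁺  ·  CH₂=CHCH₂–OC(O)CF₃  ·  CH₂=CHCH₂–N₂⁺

With the same alkyl group throughout, only the leaving group differentiates the rates.
A good leaving group is a weak base: the lower the pKₐ of its conjugate acid, the more readily it departs.
CH₂=CHCH₂–N₂⁺ loses N₂: no meaningful conjugate acid; N₂ departs as an exceptionally stable neutral molecule
CH₂=CHCH₂–OTf loses OTf⁻: pKₐ(CF₃SO₃H (triflic acid)) ≈ -14
CH₂=CHCH₂–OSO₃H loses HSO₄⁻: pKₐ(H₂SO₄) ≈ -3
CH₂=CHCH₂–OC(O)CF₃ loses CF₃COO⁻: pKₐ(CF₃COOH) ≈ 0.2
CH₂=CHCH₂–N(CH₃)₃⁺ loses NR'₃: pKₐ(R'₃NH⁺) ≈ 10.7
CH₂=CHCH₂–OC(CH₃)₃ loses (CH₃)₃CO⁻: pKₐ(t-BuOH) ≈ 18

CH₂=CHCH₂–N₂⁺ > CH₂=CHCH₂–OTf > CH₂=CHCH₂–OSO₃H > CH₂=CHCH₂–OC(O)CF₃ > CH₂=CHCH₂–N(CH₃)₃⁺ > CH₂=CHCH₂–OC(CH₃)₃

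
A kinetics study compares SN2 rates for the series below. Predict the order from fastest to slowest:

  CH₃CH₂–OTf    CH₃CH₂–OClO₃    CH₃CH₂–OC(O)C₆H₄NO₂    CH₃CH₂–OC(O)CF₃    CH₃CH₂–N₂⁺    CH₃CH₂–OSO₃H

Identical carbon frameworks mean the comparison reduces to leaving-group quality.
A good leaving group is a weak base: the lower the pKₐ of its conjugate acid, the more readily it departs.
CH₃CH₂–N₂⁺ loses N₂: no meaningful conjugate acid; N₂ departs as an exceptionally stable neutral molecule
CH₃CH₂–OTf loses OTf⁻: pKₐ(CF₃SO₃H (triflic acid)) ≈ -14
CH₃CH₂–OClO₃ loses ClO₄⁻: pKₐ(HClO₄) ≈ -10
CH₃CH₂–OSO₃H loses HSO₄⁻: pKₐ(H₂SO₄) ≈ -3
CH₃CH₂–OC(O)CF₃ loses CF₃COO⁻: pKₐ(CF₃COOH) ≈ 0.2
CH₃CH₂–OC(O)C₆H₄NO₂ loses p-O₂N–C₆H₄–COO⁻: pKₐ(p-nitrobenzoic acid) ≈ 3.4

CH₃CH₂–N₂⁺ > CH₃CH₂–OTf > CH₃CH₂–OClO₃ > CH₃CH₂–OSO₃H > CH₃CH₂–OC(O)CF₃ > CH₃CH₂–OC(O)C₆H₄NO₂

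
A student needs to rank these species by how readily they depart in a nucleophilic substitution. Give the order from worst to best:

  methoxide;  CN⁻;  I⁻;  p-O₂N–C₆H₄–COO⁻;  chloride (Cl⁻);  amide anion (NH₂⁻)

amide anion (NH₂⁻) < methoxide < CN⁻ < p-O₂N–C₆H₄–COO⁻ < chloride (Cl⁻) < I⁻

I⁻: pKₐ(HI) ≈ -10
chloride (Cl⁻): pKₐ(HCl) ≈ -7 — moderately weak base
p-O₂N–C₆H₄–COO⁻: pKₐ(p-nitrobenzoic acid) ≈ 3.4 — electron-withdrawing nitro group stabilises the carboxylate
CN⁻: pKₐ(HCN) ≈ 9.2 — sp carbon stabilises the charge somewhat, but still a poor LG
methoxide: pKₐ(CH₃OH) ≈ 15.5 — strong base; alkoxides do not leave unassisted
amide anion (NH₂⁻): pKₐ(NH₃) ≈ 38
The question asks for worst first, so the sequence is read in increasing leaving-group ability.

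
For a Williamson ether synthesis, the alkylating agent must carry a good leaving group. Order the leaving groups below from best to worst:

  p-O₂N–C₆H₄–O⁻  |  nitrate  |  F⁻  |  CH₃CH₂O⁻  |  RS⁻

nitrate: pKₐ(HNO₃) ≈ -1.3 — resonance-delocalised over three oxygens
F⁻: pKₐ(HF) ≈ 3.2 — small and strongly basic; the poor halide leaving group
p-O₂N–C₆H₄–O⁻: pKₐ(p-nitrophenol) ≈ 7.2
RS⁻: pKₐ(RSH (a thiol)) ≈ 10.5
CH₃CH₂O⁻: pKₐ(CH₃CH₂OH) ≈ 16

nitrate > F⁻ > p-O₂N–C₆H₄–O⁻ > RS⁻ > CH₃CH₂O⁻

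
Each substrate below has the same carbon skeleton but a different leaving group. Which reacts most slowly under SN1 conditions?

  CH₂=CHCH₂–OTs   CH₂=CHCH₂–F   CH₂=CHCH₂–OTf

CH₂=CHCH₂–F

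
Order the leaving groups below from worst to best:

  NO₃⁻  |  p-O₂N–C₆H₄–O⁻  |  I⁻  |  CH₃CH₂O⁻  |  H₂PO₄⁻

CH₃CH₂O⁻ < p-O₂N–C₆H₄–O⁻ < H₂PO₄⁻ < NO₃⁻ < I⁻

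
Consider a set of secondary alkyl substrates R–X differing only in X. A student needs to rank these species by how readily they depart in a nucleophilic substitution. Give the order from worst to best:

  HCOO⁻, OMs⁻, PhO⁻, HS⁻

PhO⁻ < HS⁻ < HCOO⁻ < OMs⁻

The more stable X⁻ (or X) is on its own — i.e. the weaker a base it is — the better a leaving group it makes.
OMs⁻: pKₐ(CH₃SO₃H (MsOH)) ≈ -1.9 — resonance-delocalised alkanesulfonate
HCOO⁻: pKₐ(HCOOH) ≈ 3.8 — resonance-stabilised carboxylate
HS⁻: pKₐ(H₂S) ≈ 7
PhO⁻: pKₐ(C₆H₅OH (phenol)) ≈ 10 — resonance into the ring helps, but still a poor LG
Reversing gives the worst-to-best order requested.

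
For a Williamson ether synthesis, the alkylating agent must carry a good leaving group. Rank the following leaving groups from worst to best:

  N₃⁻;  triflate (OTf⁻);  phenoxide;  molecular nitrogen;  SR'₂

molecular nitrogen: no meaningful conjugate acid; N₂ departs as an exceptionally stable neutral molecule
triflate (OTf⁻): pKₐ(CF₃SO₃H (triflic acid)) ≈ -14
SR'₂: pKₐ(R'₂SH⁺) ≈ -7
N₃⁻: pKₐ(HN₃) ≈ 4.7
phenoxide: pKₐ(C₆H₅OH (phenol)) ≈ 10
Reversing gives the worst-to-best order requested.

phenoxide < N₃⁻ < SR'₂ < triflate (OTf⁻) < molecular nitrogen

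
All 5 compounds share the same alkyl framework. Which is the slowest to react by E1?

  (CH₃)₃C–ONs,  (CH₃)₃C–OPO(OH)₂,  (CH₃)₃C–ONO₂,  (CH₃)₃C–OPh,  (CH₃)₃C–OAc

(CH₃)₃C–OPh

With the same alkyl group throughout, only the leaving group differentiates the rates.
Leaving-group ability tracks the stability of the departed species; conjugate-acid pKₐ is the usual yardstick (lower pKₐ → better LG).
(CH₃)₃C–ONs loses ONs⁻: pKₐ(p-O₂NC₆H₄SO₃H) ≈ -3.5
(CH₃)₃C–ONO₂ loses NO₃⁻: pKₐ(HNO₃) ≈ -1.3
(CH₃)₃C–OPO(OH)₂ loses H₂PO₄⁻: pKₐ(H₃PO₄) ≈ 2.1
(CH₃)₃C–OAc loses AcO⁻: pKₐ(CH₃COOH) ≈ 4.8
(CH₃)₃C–OPh loses PhO⁻: pKₐ(C₆H₅OH (phenol)) ≈ 10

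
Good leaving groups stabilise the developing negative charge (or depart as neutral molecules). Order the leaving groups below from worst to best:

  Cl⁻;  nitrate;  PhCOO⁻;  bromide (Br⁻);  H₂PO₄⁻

PhCOO⁻ < H₂PO₄⁻ < nitrate < Cl⁻ < bromide (Br⁻)

Rank by basicity of the departing species: weakest base leaves most easily.
bromide (Br⁻): pKₐ(HBr) ≈ -9
Cl⁻: pKₐ(HCl) ≈ -7
nitrate: pKₐ(HNO₃) ≈ -1.3
H₂PO₄⁻: pKₐ(H₃PO₄) ≈ 2.1
PhCOO⁻: pKₐ(C₆H₅COOH) ≈ 4.2
The question asks for worst first, so the sequence is read in increasing leaving-group ability.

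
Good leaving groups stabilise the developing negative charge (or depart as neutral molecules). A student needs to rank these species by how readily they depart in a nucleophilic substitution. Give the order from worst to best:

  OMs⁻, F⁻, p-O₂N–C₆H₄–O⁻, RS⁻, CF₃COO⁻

The more stable X⁻ (or X) is on its own — i.e. the weaker a base it is — the better a leaving group it makes.
OMs⁻: pKₐ(CH₃SO₃H (MsOH)) ≈ -1.9 — resonance-delocalised alkanesulfonate
CF₃COO⁻: pKₐ(CF₃COOH) ≈ 0.2
F⁻: pKₐ(HF) ≈ 3.2 — small and strongly basic; the poor halide leaving group
p-O₂N–C₆H₄–O⁻: pKₐ(p-nitrophenol) ≈ 7.2 — nitro group delocalises the charge; the classic chromogenic LG
RS⁻: pKₐ(RSH (a thiol)) ≈ 10.5
Reversing gives the worst-to-best order requested.

RS⁻ < p-O₂N–C₆H₄–O⁻ < F⁻ < CF₃COO⁻ < OMs⁻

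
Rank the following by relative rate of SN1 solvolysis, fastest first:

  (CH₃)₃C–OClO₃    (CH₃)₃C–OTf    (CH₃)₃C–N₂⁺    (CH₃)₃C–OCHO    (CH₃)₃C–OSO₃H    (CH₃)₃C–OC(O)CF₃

Identical carbon frameworks mean the comparison reduces to leaving-group quality.
A good leaving group is a weak base: the lower the pKₐ of its conjugate acid, the more readily it departs.
(CH₃)₃C–N₂⁺ loses N₂: no meaningful conjugate acid; N₂ departs as an exceptionally stable neutral molecule
(CH₃)₃C–OTf loses OTf⁻: pKₐ(CF₃SO₃H (triflic acid)) ≈ -14
(CH₃)₃C–OClO₃ loses ClO₄⁻: pKₐ(HClO₄) ≈ -10
(CH₃)₃C–OSO₃H loses HSO₄⁻: pKₐ(H₂SO₄) ≈ -3
(CH₃)₃C–OC(O)CF₃ loses CF₃COO⁻: pKₐ(CF₃COOH) ≈ 0.2
(CH₃)₃C–OCHO loses HCOO⁻: pKₐ(HCOOH) ≈ 3.8

(CH₃)₃C–N₂⁺ > (CH₃)₃C–OTf > (CH₃)₃C–OClO₃ > (CH₃)₃C–OSO₃H > (CH₃)₃C–OC(O)CF₃ > (CH₃)₃C–OCHO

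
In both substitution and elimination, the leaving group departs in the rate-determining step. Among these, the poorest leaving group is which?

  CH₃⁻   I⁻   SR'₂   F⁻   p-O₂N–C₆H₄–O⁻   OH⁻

CH₃⁻

Leaving-group ability tracks the stability of the departed species; conjugate-acid pKₐ is the usual yardstick (lower pKₐ → better LG).
I⁻: pKₐ(HI) ≈ -10
SR'₂: pKₐ(R'₂SH⁺) ≈ -7
F⁻: pKₐ(HF) ≈ 3.2
p-O₂N–C₆H₄–O⁻: pKₐ(p-nitrophenol) ≈ 7.2
OH⁻: pKₐ(H₂O) ≈ 15.7
CH₃⁻: pKₐ(CH₄) ≈ 48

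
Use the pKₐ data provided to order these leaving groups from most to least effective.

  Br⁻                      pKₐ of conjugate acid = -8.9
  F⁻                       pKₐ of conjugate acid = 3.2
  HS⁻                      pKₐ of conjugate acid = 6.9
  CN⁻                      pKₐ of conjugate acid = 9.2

Br⁻ > F⁻ > HS⁻ > CN⁻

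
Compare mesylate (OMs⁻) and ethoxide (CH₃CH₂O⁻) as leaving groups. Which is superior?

mesylate (OMs⁻) is the better leaving group.
pKₐ(CH₃SO₃H (MsOH)) ≈ -1.9 versus pKₐ(CH₃CH₂OH) ≈ 16: mesylate (OMs⁻) is the much weaker base.
Resonance-delocalised alkanesulfonate.

mesylate (OMs⁻)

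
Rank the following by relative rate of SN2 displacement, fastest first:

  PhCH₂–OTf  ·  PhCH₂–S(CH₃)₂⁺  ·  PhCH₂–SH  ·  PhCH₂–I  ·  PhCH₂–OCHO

PhCH₂–OTf > PhCH₂–I > PhCH₂–S(CH₃)₂⁺ > PhCH₂–OCHO > PhCH₂–SH

With the same alkyl group throughout, only the leaving group differentiates the rates.
Rank by basicity of the departing species: weakest base leaves most easily.
PhCH₂–OTf loses OTf⁻: pKₐ(CF₃SO₃H (triflic acid)) ≈ -14
PhCH₂–I loses I⁻: pKₐ(HI) ≈ -10
PhCH₂–S(CH₃)₂⁺ loses SR'₂: pKₐ(R'₂SH⁺) ≈ -7
PhCH₂–OCHO loses HCOO⁻: pKₐ(HCOOH) ≈ 3.8
PhCH₂–SH loses HS⁻: pKₐ(H₂S) ≈ 7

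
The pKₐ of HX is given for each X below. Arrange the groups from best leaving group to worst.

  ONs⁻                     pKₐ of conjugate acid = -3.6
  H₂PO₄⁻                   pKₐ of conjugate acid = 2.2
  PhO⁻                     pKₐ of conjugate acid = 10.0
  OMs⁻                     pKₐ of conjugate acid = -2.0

ONs⁻ > OMs⁻ > H₂PO₄⁻ > PhO⁻

Lower conjugate-acid pKₐ ⇒ weaker base ⇒ better leaving group.
Sorting by the given values: ONs⁻ (-3.6), OMs⁻ (-2.0), H₂PO₄⁻ (2.2), PhO⁻ (10.0).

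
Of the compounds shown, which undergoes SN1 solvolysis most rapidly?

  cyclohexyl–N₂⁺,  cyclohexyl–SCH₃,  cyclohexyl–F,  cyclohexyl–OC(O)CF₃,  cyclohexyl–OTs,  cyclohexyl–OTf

cyclohexyl–N₂⁺

Same R in every case — rank the leaving groups.
The more stable X⁻ (or X) is on its own — i.e. the weaker a base it is — the better a leaving group it makes.
cyclohexyl–N₂⁺ loses N₂: no meaningful conjugate acid; N₂ departs as an exceptionally stable neutral molecule
cyclohexyl–OTf loses OTf⁻: pKₐ(CF₃SO₃H (triflic acid)) ≈ -14
cyclohexyl–OTs loses OTs⁻: pKₐ(p-CH₃C₆H₄SO₃H (TsOH)) ≈ -2.8
cyclohexyl–OC(O)CF₃ loses CF₃COO⁻: pKₐ(CF₃COOH) ≈ 0.2
cyclohexyl–F loses F⁻: pKₐ(HF) ≈ 3.2
cyclohexyl–SCH₃ loses RS⁻: pKₐ(RSH (a thiol)) ≈ 10.5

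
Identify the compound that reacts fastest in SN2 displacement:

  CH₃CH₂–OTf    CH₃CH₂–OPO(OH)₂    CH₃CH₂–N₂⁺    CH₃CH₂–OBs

Identical carbon frameworks mean the comparison reduces to leaving-group quality.
A good leaving group is a weak base: the lower the pKₐ of its conjugate acid, the more readily it departs.
CH₃CH₂–N₂⁺ loses N₂: no meaningful conjugate acid; N₂ departs as an exceptionally stable neutral molecule
CH₃CH₂–OTf loses OTf⁻: pKₐ(CF₃SO₃H (triflic acid)) ≈ -14
CH₃CH₂–OBs loses OBs⁻: pKₐ(p-BrC₆H₄SO₃H) ≈ -2.8
CH₃CH₂–OPO(OH)₂ loses H₂PO₄⁻: pKₐ(H₃PO₄) ≈ 2.1

CH₃CH₂–N₂⁺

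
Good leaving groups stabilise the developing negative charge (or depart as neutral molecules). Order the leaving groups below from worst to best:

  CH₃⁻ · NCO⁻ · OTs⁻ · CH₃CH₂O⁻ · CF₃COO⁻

CH₃⁻ < CH₃CH₂O⁻ < NCO⁻ < CF₃COO⁻ < OTs⁻

The more stable X⁻ (or X) is on its own — i.e. the weaker a base it is — the better a leaving group it makes.
OTs⁻: pKₐ(p-CH₃C₆H₄SO₃H (TsOH)) ≈ -2.8
CF₃COO⁻: pKₐ(CF₃COOH) ≈ 0.2 — strongly electron-withdrawing CF₃ stabilises the carboxylate
NCO⁻: pKₐ(HOCN) ≈ 3.5 — resonance between N and O
CH₃CH₂O⁻: pKₐ(CH₃CH₂OH) ≈ 16 — strong base; alkoxides do not leave unassisted
CH₃⁻: pKₐ(CH₄) ≈ 48
Reversing gives the worst-to-best order requested.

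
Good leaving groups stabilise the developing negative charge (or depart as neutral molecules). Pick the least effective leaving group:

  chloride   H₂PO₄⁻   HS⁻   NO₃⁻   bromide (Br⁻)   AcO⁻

HS⁻

A good leaving group is a weak base: the lower the pKₐ of its conjugate acid, the more readily it departs.
bromide (Br⁻): pKₐ(HBr) ≈ -9
chloride: pKₐ(HCl) ≈ -7
NO₃⁻: pKₐ(HNO₃) ≈ -1.3
H₂PO₄⁻: pKₐ(H₃PO₄) ≈ 2.1
AcO⁻: pKₐ(CH₃COOH) ≈ 4.8
HS⁻: pKₐ(H₂S) ≈ 7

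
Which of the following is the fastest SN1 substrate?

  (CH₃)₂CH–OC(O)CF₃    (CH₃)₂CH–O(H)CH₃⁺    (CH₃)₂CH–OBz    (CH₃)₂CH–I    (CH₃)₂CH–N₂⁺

(CH₃)₂CH–N₂⁺

The skeletons are identical, so relative rate is governed entirely by leaving-group ability.
Rank by basicity of the departing species: weakest base leaves most easily.
(CH₃)₂CH–N₂⁺ loses N₂: no meaningful conjugate acid; N₂ departs as an exceptionally stable neutral molecule
(CH₃)₂CH–I loses I⁻: pKₐ(HI) ≈ -10
(CH₃)₂CH–O(H)CH₃⁺ loses R'OH: pKₐ(R'OH₂⁺) ≈ -2.4
(CH₃)₂CH–OC(O)CF₃ loses CF₃COO⁻: pKₐ(CF₃COOH) ≈ 0.2
(CH₃)₂CH–OBz loses PhCOO⁻: pKₐ(C₆H₅COOH) ≈ 4.2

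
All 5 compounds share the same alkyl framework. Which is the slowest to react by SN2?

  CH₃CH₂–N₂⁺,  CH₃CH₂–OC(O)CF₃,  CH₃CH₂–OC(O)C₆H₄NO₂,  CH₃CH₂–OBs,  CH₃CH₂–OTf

CH₃CH₂–OC(O)C₆H₄NO₂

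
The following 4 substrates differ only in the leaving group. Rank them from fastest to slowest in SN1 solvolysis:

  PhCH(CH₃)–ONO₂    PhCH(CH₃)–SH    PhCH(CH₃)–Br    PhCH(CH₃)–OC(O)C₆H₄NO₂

With the same alkyl group throughout, only the leaving group differentiates the rates.
Leaving-group ability tracks the stability of the departed species; conjugate-acid pKₐ is the usual yardstick (lower pKₐ → better LG).
PhCH(CH₃)–Br loses Br⁻: pKₐ(HBr) ≈ -9
PhCH(CH₃)–ONO₂ loses NO₃⁻: pKₐ(HNO₃) ≈ -1.3
PhCH(CH₃)–OC(O)C₆H₄NO₂ loses p-O₂N–C₆H₄–COO⁻: pKₐ(p-nitrobenzoic acid) ≈ 3.4
PhCH(CH₃)–SH loses HS⁻: pKₐ(H₂S) ≈ 7

PhCH(CH₃)–Br > PhCH(CH₃)–ONO₂ > PhCH(CH₃)–OC(O)C₆H₄NO₂ > PhCH(CH₃)–SH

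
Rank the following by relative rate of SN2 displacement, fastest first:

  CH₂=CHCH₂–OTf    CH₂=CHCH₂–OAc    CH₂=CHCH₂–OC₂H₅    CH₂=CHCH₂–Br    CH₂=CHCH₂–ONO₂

CH₂=CHCH₂–OTf > CH₂=CHCH₂–Br > CH₂=CHCH₂–ONO₂ > CH₂=CHCH₂–OAc > CH₂=CHCH₂–OC₂H₅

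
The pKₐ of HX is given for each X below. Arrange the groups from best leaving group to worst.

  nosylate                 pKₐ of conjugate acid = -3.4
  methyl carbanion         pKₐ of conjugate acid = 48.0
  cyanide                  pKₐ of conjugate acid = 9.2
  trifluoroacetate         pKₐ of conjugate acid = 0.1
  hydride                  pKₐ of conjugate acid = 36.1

Lower conjugate-acid pKₐ ⇒ weaker base ⇒ better leaving group.
Sorting by the given values: nosylate (-3.4), trifluoroacetate (0.1), cyanide (9.2), hydride (36.1), methyl carbanion (48.0).

nosylate > trifluoroacetate > cyanide > hydride > methyl carbanion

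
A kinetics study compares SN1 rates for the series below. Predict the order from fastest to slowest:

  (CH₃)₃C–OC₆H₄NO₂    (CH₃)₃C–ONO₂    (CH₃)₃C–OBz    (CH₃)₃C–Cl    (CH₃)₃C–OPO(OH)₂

(CH₃)₃C–Cl > (CH₃)₃C–ONO₂ > (CH₃)₃C–OPO(OH)₂ > (CH₃)₃C–OBz > (CH₃)₃C–OC₆H₄NO₂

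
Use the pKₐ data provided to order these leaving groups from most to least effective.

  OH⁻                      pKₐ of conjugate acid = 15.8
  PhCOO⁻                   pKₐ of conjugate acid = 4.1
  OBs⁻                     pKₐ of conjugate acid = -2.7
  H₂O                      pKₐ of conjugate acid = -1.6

OBs⁻ > H₂O > PhCOO⁻ > OH⁻

Lower conjugate-acid pKₐ ⇒ weaker base ⇒ better leaving group.
Sorting by the given values: OBs⁻ (-2.7), H₂O (-1.6), PhCOO⁻ (4.1), OH⁻ (15.8).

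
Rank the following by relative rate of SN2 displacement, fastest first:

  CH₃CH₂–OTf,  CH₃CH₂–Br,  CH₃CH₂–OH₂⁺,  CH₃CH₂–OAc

CH₃CH₂–OTf > CH₃CH₂–Br > CH₃CH₂–OH₂⁺ > CH₃CH₂–OAc

Same R in every case — rank the leaving groups.
The more stable X⁻ (or X) is on its own — i.e. the weaker a base it is — the better a leaving group it makes.
CH₃CH₂–OTf loses OTf⁻: pKₐ(CF₃SO₃H (triflic acid)) ≈ -14
CH₃CH₂–Br loses Br⁻: pKₐ(HBr) ≈ -9
CH₃CH₂–OH₂⁺ loses H₂O: pKₐ(H₃O⁺) ≈ -1.7
CH₃CH₂–OAc loses AcO⁻: pKₐ(CH₃COOH) ≈ 4.8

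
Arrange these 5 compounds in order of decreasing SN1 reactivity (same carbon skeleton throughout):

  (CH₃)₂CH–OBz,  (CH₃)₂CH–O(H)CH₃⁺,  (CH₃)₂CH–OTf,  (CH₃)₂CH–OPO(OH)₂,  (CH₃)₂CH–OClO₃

(CH₃)₂CH–OTf > (CH₃)₂CH–OClO₃ > (CH₃)₂CH–O(H)CH₃⁺ > (CH₃)₂CH–OPO(OH)₂ > (CH₃)₂CH–OBz

Same R in every case — rank the leaving groups.
A good leaving group is a weak base: the lower the pKₐ of its conjugate acid, the more readily it departs.
(CH₃)₂CH–OTf loses OTf⁻: pKₐ(CF₃SO₃H (triflic acid)) ≈ -14
(CH₃)₂CH–OClO₃ loses ClO₄⁻: pKₐ(HClO₄) ≈ -10
(CH₃)₂CH–O(H)CH₃⁺ loses R'OH: pKₐ(R'OH₂⁺) ≈ -2.4
(CH₃)₂CH–OPO(OH)₂ loses H₂PO₄⁻: pKₐ(H₃PO₄) ≈ 2.1
(CH₃)₂CH–OBz loses PhCOO⁻: pKₐ(C₆H₅COOH) ≈ 4.2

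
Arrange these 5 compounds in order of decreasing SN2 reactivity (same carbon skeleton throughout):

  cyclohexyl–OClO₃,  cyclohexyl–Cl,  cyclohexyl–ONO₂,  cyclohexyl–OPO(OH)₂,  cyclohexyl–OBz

cyclohexyl–OClO₃ > cyclohexyl–Cl > cyclohexyl–ONO₂ > cyclohexyl–OPO(OH)₂ > cyclohexyl–OBz

The skeletons are identical, so relative rate is governed entirely by leaving-group ability.
Rank by basicity of the departing species: weakest base leaves most easily.
cyclohexyl–OClO₃ loses ClO₄⁻: pKₐ(HClO₄) ≈ -10
cyclohexyl–Cl loses Cl⁻: pKₐ(HCl) ≈ -7
cyclohexyl–ONO₂ loses NO₃⁻: pKₐ(HNO₃) ≈ -1.3
cyclohexyl–OPO(OH)₂ loses H₂PO₄⁻: pKₐ(H₃PO₄) ≈ 2.1
cyclohexyl–OBz loses PhCOO⁻: pKₐ(C₆H₅COOH) ≈ 4.2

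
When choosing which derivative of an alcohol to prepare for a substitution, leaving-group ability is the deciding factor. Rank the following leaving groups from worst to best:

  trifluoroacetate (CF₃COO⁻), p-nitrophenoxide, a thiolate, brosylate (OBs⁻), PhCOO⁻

a thiolate < p-nitrophenoxide < PhCOO⁻ < trifluoroacetate (CF₃COO⁻) < brosylate (OBs⁻)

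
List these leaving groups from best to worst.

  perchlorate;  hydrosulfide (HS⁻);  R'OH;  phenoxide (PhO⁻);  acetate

perchlorate: pKₐ(HClO₄) ≈ -10 — extremely weak base; rarely used for safety reasons
R'OH: pKₐ(R'OH₂⁺) ≈ -2.4 — neutral; leaves from a protonated ether (an oxonium ion, R–O(H)R'⁺)
acetate: pKₐ(CH₃COOH) ≈ 4.8
hydrosulfide (HS⁻): pKₐ(H₂S) ≈ 7
phenoxide (PhO⁻): pKₐ(C₆H₅OH (phenol)) ≈ 10

perchlorate > R'OH > acetate > hydrosulfide (HS⁻) > phenoxide (PhO⁻)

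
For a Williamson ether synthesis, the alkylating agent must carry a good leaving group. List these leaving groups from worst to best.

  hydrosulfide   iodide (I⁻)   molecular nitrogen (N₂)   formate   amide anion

amide anion < hydrosulfide < formate < iodide (I⁻) < molecular nitrogen (N₂)

molecular nitrogen (N₂): no meaningful conjugate acid; N₂ departs as an exceptionally stable neutral molecule
iodide (I⁻): pKₐ(HI) ≈ -10
formate: pKₐ(HCOOH) ≈ 3.8
hydrosulfide: pKₐ(H₂S) ≈ 7
amide anion: pKₐ(NH₃) ≈ 38
The question asks for worst first, so the sequence is read in increasing leaving-group ability.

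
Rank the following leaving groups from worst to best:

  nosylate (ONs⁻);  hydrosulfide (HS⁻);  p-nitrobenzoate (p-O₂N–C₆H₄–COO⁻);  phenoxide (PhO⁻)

phenoxide (PhO⁻) < hydrosulfide (HS⁻) < p-nitrobenzoate (p-O₂N–C₆H₄–COO⁻) < nosylate (ONs⁻)

nosylate (ONs⁻): pKₐ(p-O₂NC₆H₄SO₃H) ≈ -3.5
p-nitrobenzoate (p-O₂N–C₆H₄–COO⁻): pKₐ(p-nitrobenzoic acid) ≈ 3.4
hydrosulfide (HS⁻): pKₐ(H₂S) ≈ 7
phenoxide (PhO⁻): pKₐ(C₆H₅OH (phenol)) ≈ 10
Listed from poorest to best leaving group as asked.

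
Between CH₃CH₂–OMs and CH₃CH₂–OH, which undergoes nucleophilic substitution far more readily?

CH₃CH₂–OMs

From CH₃CH₂–OH the departing group would be OH⁻ (pKₐ(H₂O) ≈ 15.7). Strong base; essentially never leaves without prior activation.
From CH₃CH₂–OMs the leaving group is OMs⁻ (pKₐ(CH₃SO₃H (MsOH)) ≈ -1.9). Resonance-delocalised alkanesulfonate.
(In practice CH₃CH₂–OMs is made from CH₃CH₂–OH by treatment with MsCl / Et₃N, converting the hydroxyl into a mesylate.)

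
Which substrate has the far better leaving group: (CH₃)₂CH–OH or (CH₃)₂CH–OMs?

From (CH₃)₂CH–OH the departing group would be OH⁻ (pKₐ(H₂O) ≈ 15.7). Strong base; essentially never leaves without prior activation.
From (CH₃)₂CH–OMs the leaving group is OMs⁻ (pKₐ(CH₃SO₃H (MsOH)) ≈ -1.9). Resonance-delocalised alkanesulfonate.
(In practice (CH₃)₂CH–OMs is made from (CH₃)₂CH–OH by treatment with MsCl / Et₃N, converting the hydroxyl into a mesylate.)

(CH₃)₂CH–OMs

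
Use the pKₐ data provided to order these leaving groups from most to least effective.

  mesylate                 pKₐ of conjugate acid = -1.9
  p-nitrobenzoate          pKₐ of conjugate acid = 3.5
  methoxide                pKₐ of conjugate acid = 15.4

Lower conjugate-acid pKₐ ⇒ weaker base ⇒ better leaving group.
Sorting by the given values: mesylate (-1.9), p-nitrobenzoate (3.5), methoxide (15.4).

mesylate > p-nitrobenzoate > methoxide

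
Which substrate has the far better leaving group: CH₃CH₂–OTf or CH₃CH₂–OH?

CH₃CH₂–OTf

From CH₃CH₂–OH the departing group would be OH⁻ (pKₐ(H₂O) ≈ 15.7). Strong base; essentially never leaves without prior activation.
From CH₃CH₂–OTf the leaving group is OTf⁻ (pKₐ(CF₃SO₃H (triflic acid)) ≈ -14). Charge spread over three oxygens and a CF₃ group; the premier leaving group in synthesis.
(In practice CH₃CH₂–OTf is made from CH₃CH₂–OH by treatment with Tf₂O / 2,6-lutidine, converting the hydroxyl into a triflate.)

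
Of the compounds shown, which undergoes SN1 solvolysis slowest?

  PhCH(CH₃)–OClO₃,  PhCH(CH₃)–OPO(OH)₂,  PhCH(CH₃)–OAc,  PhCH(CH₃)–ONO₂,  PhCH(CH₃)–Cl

Identical carbon frameworks mean the comparison reduces to leaving-group quality.
Leaving-group ability tracks the stability of the departed species; conjugate-acid pKₐ is the usual yardstick (lower pKₐ → better LG).
PhCH(CH₃)–OClO₃ loses ClO₄⁻: pKₐ(HClO₄) ≈ -10
PhCH(CH₃)–Cl loses Cl⁻: pKₐ(HCl) ≈ -7
PhCH(CH₃)–ONO₂ loses NO₃⁻: pKₐ(HNO₃) ≈ -1.3
PhCH(CH₃)–OPO(OH)₂ loses H₂PO₄⁻: pKₐ(H₃PO₄) ≈ 2.1
PhCH(CH₃)–OAc loses AcO⁻: pKₐ(CH₃COOH) ≈ 4.8

PhCH(CH₃)–OAc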